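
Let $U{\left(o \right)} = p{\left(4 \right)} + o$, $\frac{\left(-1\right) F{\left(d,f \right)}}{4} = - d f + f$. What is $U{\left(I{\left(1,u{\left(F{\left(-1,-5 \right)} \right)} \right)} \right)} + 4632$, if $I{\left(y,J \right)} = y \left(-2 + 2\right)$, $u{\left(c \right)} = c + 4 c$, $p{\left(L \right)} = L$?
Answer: $4636$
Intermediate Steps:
$F{\left(d,f \right)} = - 4 f + 4 d f$ ($F{\left(d,f \right)} = - 4 \left(- d f + f\right) = - 4 \left(f - d f\right) = - 4 f + 4 d f$)
$u{\left(c \right)} = 5 c$
$I{\left(y,J \right)} = 0$ ($I{\left(y,J \right)} = y 0 = 0$)
$U{\left(o \right)} = 4 + o$
$U{\left(I{\left(1,u{\left(F{\left(-1,-5 \right)} \right)} \right)} \right)} + 4632 = \left(4 + 0\right) + 4632 = 4 + 4632 = 4636$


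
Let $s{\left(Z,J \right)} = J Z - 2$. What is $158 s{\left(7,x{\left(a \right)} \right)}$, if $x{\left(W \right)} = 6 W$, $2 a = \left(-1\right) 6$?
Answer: $-20224$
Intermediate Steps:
$a = -3$ ($a = \frac{\left(-1\right) 6}{2} = \frac{1}{2} \left(-6\right) = -3$)
$s{\left(Z,J \right)} = -2 + J Z$
$158 s{\left(7,x{\left(a \right)} \right)} = 158 \left(-2 + 6 \left(-3\right) 7\right) = 158 \left(-2 - 126\right) = 158 \left(-128\right) = -20224$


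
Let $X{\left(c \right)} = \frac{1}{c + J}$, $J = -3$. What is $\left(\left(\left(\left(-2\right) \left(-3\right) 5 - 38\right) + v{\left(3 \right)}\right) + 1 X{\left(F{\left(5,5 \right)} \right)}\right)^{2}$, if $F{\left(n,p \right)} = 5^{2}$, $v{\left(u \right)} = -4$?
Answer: $\frac{69169}{484} \approx 142.91$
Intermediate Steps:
$F{\left(n,p \right)} = 25$
$X{\left(c \right)} = \frac{1}{-3 + c}$ ($X{\left(c \right)} = \frac{1}{c - 3} = \frac{1}{-3 + c}$)
$\left(\left(\left(\left(-2\right) \left(-3\right) 5 - 38\right) + v{\left(3 \right)}\right) + 1 X{\left(F{\left(5,5 \right)} \right)}\right)^{2} = \left(\left(\left(\left(-2\right) \left(-3\right) 5 - 38\right) - 4\right) + 1 \frac{1}{-3 + 25}\right)^{2} = \left(\left(\left(6 \cdot 5 - 38\right) - 4\right) + 1 \cdot \frac{1}{22}\right)^{2} = \left(\left(\left(30 - 38\right) - 4\right) + 1 \cdot \frac{1}{22}\right)^{2} = \left(\left(-8 - 4\right) + \frac{1}{22}\right)^{2} = \left(-12 + \frac{1}{22}\right)^{2} = \left(- \frac{263}{22}\right)^{2} = \frac{69169}{484}$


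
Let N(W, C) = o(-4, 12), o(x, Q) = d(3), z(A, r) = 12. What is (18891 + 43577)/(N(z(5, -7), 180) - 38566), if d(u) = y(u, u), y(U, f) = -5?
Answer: -2716/1677 ≈ -1.6196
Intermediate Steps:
d(u) = -5
o(x, Q) = -5
N(W, C) = -5
(18891 + 43577)/(N(z(5, -7), 180) - 38566) = (18891 + 43577)/(-5 - 38566) = 62468/(-38571) = 62468*(-1/38571) = -2716/1677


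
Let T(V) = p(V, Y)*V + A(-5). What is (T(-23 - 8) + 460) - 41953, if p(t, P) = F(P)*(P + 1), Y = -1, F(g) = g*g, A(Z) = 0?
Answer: -41493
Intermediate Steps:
F(g) = g**2
p(t, P) = P**2*(1 + P) (p(t, P) = P**2*(P + 1) = P**2*(1 + P))
T(V) = 0 (T(V) = ((-1)**2*(1 - 1))*V + 0 = (1*0)*V + 0 = 0*V + 0 = 0 + 0 = 0)
(T(-23 - 8) + 460) - 41953 = (0 + 460) - 41953 = 460 - 41953 = -41493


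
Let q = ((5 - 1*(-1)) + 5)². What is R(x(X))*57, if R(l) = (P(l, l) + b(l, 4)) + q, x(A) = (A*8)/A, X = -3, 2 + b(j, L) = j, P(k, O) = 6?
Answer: 7581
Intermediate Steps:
b(j, L) = -2 + j
q = 121 (q = ((5 + 1) + 5)² = (6 + 5)² = 11² = 121)
x(A) = 8 (x(A) = (8*A)/A = 8)
R(l) = 125 + l (R(l) = (6 + (-2 + l)) + 121 = (4 + l) + 121 = 125 + l)
R(x(X))*57 = (125 + 8)*57 = 133*57 = 7581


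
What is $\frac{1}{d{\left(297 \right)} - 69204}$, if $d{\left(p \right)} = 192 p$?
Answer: $- \frac{1}{12180} \approx -8.2102 \cdot 10^{-5}$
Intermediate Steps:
$\frac{1}{d{\left(297 \right)} - 69204} = \frac{1}{192 \cdot 297 - 69204} = \frac{1}{57024 - 69204} = \frac{1}{-12180} = - \frac{1}{12180}$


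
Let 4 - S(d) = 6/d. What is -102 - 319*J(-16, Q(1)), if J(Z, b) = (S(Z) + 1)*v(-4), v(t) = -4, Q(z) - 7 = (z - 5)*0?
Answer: 13513/2 ≈ 6756.5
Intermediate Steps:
Q(z) = 7 (Q(z) = 7 + (z - 5)*0 = 7 + (-5 + z)*0 = 7 + 0 = 7)
S(d) = 4 - 6/d
J(Z, b) = -20 + 24/Z (J(Z, b) = ((4 - 6/Z) + 1)*(-4) = (5 - 6/Z)*(-4) = -20 + 24/Z)
-102 - 319*J(-16, Q(1)) = -102 - 319*(-20 + 24/(-16)) = -102 - 319*(-20 + 24*(-1/16)) = -102 - 319*(-20 - 3/2) = -102 - 319*(-43/2) = -102 + 13717/2 = 13513/2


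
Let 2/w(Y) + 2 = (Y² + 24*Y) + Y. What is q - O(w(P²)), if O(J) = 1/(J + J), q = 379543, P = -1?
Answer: 379537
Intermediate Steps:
w(Y) = 2/(-2 + Y² + 25*Y) (w(Y) = 2/(-2 + ((Y² + 24*Y) + Y)) = 2/(-2 + (Y² + 25*Y)) = 2/(-2 + Y² + 25*Y))
O(J) = 1/(2*J)
q - O(w(P²)) = 379543 - 1/(2*(2/(-2 + ((-1)²)² + 25*(-1)²))) = 379543 - 1/(2*(2/(-2 + 1² + 25*1))) = 379543 - 1/(2*(2/(-2 + 1 + 25))) = 379543 - 1/(2*(2/24)) = 379543 - 1/(2*(2*(1/24))) = 379543 - 1/(2*1/12) = 379543 - 12/2 = 379543 - 1*6 = 379543 - 6 = 379537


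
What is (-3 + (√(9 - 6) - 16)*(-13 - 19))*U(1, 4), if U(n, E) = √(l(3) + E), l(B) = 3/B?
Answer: √5*(509 - 32*√3) ≈ 1014.2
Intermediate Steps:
U(n, E) = √(1 + E) (U(n, E) = √(3/3 + E) = √(3*(⅓) + E) = √(1 + E))
(-3 + (√(9 - 6) - 16)*(-13 - 19))*U(1, 4) = (-3 + (√(9 - 6) - 16)*(-13 - 19))*√(1 + 4) = (-3 + (√3 - 16)*(-32))*√5 = (-3 + (-16 + √3)*(-32))*√5 = (-3 + (512 - 32*√3))*√5 = (509 - 32*√3)*√5 = √5*(509 - 32*√3)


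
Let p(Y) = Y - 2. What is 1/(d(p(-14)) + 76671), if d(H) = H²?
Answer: 1/76927 ≈ 1.2999e-5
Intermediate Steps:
p(Y) = -2 + Y
1/(d(p(-14)) + 76671) = 1/((-2 - 14)² + 76671) = 1/((-16)² + 76671) = 1/(256 + 76671) = 1/76927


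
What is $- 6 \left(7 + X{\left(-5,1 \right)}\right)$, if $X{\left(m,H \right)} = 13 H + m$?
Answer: $-90$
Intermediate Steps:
$X{\left(m,H \right)} = m + 13 H$
$- 6 \left(7 + X{\left(-5,1 \right)}\right) = - 6 \left(7 + \left(-5 + 13 \cdot 1\right)\right) = - 6 \left(7 + \left(-5 + 13\right)\right) = - 6 \left(7 + 8\right) = \left(-6\right) 15 = -90$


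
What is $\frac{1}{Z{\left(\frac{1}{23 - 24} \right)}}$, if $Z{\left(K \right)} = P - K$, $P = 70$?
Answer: $\frac{1}{71} \approx 0.014085$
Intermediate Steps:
$Z{\left(K \right)} = 70 - K$
$\frac{1}{Z{\left(\frac{1}{23 - 24} \right)}} = \frac{1}{70 - \frac{1}{23 - 24}} = \frac{1}{70 - \frac{1}{-1}} = \frac{1}{70 - -1} = \frac{1}{70 + 1} = \frac{1}{71}$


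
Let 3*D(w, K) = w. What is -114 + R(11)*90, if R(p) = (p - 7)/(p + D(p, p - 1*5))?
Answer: -984/11 ≈ -89.455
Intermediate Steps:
D(w, K) = w/3
R(p) = 3*(-7 + p)/(4*p) (R(p) = (p - 7)/(p + p/3) = (-7 + p)/((4*p/3)) = (-7 + p)*(3/(4*p)) = 3*(-7 + p)/(4*p))
-114 + R(11)*90 = -114 + ((¾)*(-7 + 11)/11)*90 = -114 + ((¾)*(1/11)*4)*90 = -114 + (3/11)*90 = -114 + 270/11 = -984/11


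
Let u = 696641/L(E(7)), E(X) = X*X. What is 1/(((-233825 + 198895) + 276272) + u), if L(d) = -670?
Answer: 670/161002499 ≈ 4.1614e-6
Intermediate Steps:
E(X) = X**2
u = -696641/670 (u = 696641/(-670) = 696641*(-1/670) = -696641/670 ≈ -1039.8)
1/(((-233825 + 198895) + 276272) + u) = 1/(((-233825 + 198895) + 276272) - 696641/670) = 1/((-34930 + 276272) - 696641/670) = 1/(241342 - 696641/670) = 1/(161002499/670) = 670/161002499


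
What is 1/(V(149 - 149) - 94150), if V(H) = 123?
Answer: -1/94027 ≈ -1.0635e-5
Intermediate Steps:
1/(V(149 - 149) - 94150) = 1/(123 - 94150) = 1/(-94027) = -1/94027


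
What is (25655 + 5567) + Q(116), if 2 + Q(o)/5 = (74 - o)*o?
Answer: 6852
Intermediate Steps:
Q(o) = -10 + 5*o*(74 - o) (Q(o) = -10 + 5*((74 - o)*o) = -10 + 5*(o*(74 - o)) = -10 + 5*o*(74 - o))
(25655 + 5567) + Q(116) = (25655 + 5567) + (-10 - 5*116² + 370*116) = 31222 + (-10 - 5*13456 + 42920) = 31222 + (-10 - 67280 + 42920) = 31222 - 24370 = 6852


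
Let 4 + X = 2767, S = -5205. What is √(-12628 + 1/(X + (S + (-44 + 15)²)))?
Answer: 3*I*√3596455981/1601 ≈ 112.37*I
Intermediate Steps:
X = 2763 (X = -4 + 2767 = 2763)
√(-12628 + 1/(X + (S + (-44 + 15)²))) = √(-12628 + 1/(2763 + (-5205 + (-44 + 15)²))) = √(-12628 + 1/(2763 + (-5205 + (-29)²))) = √(-12628 + 1/(2763 + (-5205 + 841))) = √(-12628 + 1/(2763 - 4364)) = √(-12628 + 1/(-1601)) = √(-12628 - 1/1601) = √(-20217429/1601) = 3*I*√3596455981/1601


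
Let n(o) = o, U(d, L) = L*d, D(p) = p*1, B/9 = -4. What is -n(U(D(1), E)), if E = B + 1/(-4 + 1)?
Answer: 109/3 ≈ 36.333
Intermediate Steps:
B = -36 (B = 9*(-4) = -36)
D(p) = p
E = -109/3 (E = -36 + 1/(-4 + 1) = -36 + 1/(-3) = -36 - 1/3 = -109/3 ≈ -36.333)
-n(U(D(1), E)) = -(-109)/3 = -1*(-109/3) = 109/3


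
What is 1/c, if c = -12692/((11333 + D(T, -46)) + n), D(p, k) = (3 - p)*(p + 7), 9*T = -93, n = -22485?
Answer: 25192/28557 ≈ 0.88217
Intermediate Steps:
T = -31/3 (T = (⅑)*(-93) = -31/3 ≈ -10.333)
D(p, k) = (3 - p)*(7 + p)
c = 28557/25192 (c = -12692/((11333 + (21 - (-31/3)² - 4*(-31/3))) - 22485) = -12692/((11333 + (21 - 1*961/9 + 124/3)) - 22485) = -12692/((11333 + (21 - 961/9 + 124/3)) - 22485) = -12692/((11333 - 400/9) - 22485) = -12692/(101597/9 - 22485) = -12692/(-100768/9) = -12692*(-9/100768) = 28557/25192 ≈ 1.1336)
1/c = 1/(28557/25192) = 25192/28557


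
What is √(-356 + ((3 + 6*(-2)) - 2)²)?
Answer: I*√235 ≈ 15.33*I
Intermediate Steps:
√(-356 + ((3 + 6*(-2)) - 2)²) = √(-356 + ((3 - 12) - 2)²) = √(-356 + (-9 - 2)²) = √(-356 + (-11)²) = √(-356 + 121) = √(-235) = I*√235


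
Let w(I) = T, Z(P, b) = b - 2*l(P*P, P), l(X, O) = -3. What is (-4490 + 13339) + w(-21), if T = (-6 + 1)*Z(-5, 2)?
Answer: 8809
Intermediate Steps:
Z(P, b) = 6 + b (Z(P, b) = b - 2*(-3) = b + 6 = 6 + b)
T = -40 (T = (-6 + 1)*(6 + 2) = -5*8 = -40)
w(I) = -40
(-4490 + 13339) + w(-21) = (-4490 + 13339) - 40 = 8849 - 40 = 8809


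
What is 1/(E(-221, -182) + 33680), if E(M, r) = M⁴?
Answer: 1/2385476961 ≈ 4.1920e-10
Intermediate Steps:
1/(E(-221, -182) + 33680) = 1/((-221)⁴ + 33680) = 1/(2385443281 + 33680) = 1/2385476961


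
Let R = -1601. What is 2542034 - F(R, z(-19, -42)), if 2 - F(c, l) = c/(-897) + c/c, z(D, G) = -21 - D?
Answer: 2280205202/897 ≈ 2.5420e+6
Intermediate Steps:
F(c, l) = 1 + c/897 (F(c, l) = 2 - (c/(-897) + c/c) = 2 - (c*(-1/897) + 1) = 2 - (-c/897 + 1) = 2 - (1 - c/897) = 2 + (-1 + c/897) = 1 + c/897)
2542034 - F(R, z(-19, -42)) = 2542034 - (1 + (1/897)*(-1601)) = 2542034 - (1 - 1601/897) = 2542034 - 1*(-704/897) = 2542034 + 704/897 = 2280205202/897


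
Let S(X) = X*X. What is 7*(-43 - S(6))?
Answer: -553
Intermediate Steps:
S(X) = X²
7*(-43 - S(6)) = 7*(-43 - 1*6²) = 7*(-43 - 1*36) = 7*(-43 - 36) = 7*(-79) = -553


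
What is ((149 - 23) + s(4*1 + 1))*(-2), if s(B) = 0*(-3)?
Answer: -252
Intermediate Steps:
s(B) = 0
((149 - 23) + s(4*1 + 1))*(-2) = ((149 - 23) + 0)*(-2) = (126 + 0)*(-2) = 126*(-2) = -252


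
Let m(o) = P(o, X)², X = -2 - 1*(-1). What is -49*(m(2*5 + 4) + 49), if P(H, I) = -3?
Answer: -2842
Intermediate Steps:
X = -1 (X = -2 + 1 = -1)
m(o) = 9 (m(o) = (-3)² = 9)
-49*(m(2*5 + 4) + 49) = -49*(9 + 49) = -49*58 = -2842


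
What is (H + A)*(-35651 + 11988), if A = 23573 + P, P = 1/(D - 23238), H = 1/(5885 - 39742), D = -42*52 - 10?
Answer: -480301172787862769/861051224 ≈ -5.5781e+8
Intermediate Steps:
D = -2194 (D = -2184 - 10 = -2194)
H = -1/33857 (H = 1/(-33857) = -1/33857 ≈ -2.9536e-5)
P = -1/25432 (P = 1/(-2194 - 23238) = 1/(-25432) = -1/25432 ≈ -3.9321e-5)
A = 599508535/25432 (A = 23573 - 1/25432 = 599508535/25432 ≈ 23573.)
(H + A)*(-35651 + 11988) = (-1/33857 + 599508535/25432)*(-35651 + 11988) = (20297560444063/861051224)*(-23663) = -480301172787862769/861051224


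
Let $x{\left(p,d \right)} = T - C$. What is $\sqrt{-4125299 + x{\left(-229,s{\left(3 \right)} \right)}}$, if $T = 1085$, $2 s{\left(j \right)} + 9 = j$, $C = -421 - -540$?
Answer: $i \sqrt{4124333} \approx 2030.8 i$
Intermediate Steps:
$C = 119$ ($C = -421 + 540 = 119$)
$s{\left(j \right)} = - \frac{9}{2} + \frac{j}{2}$
$x{\left(p,d \right)} = 966$ ($x{\left(p,d \right)} = 1085 - 119 = 966$)
$\sqrt{-4125299 + x{\left(-229,s{\left(3 \right)} \right)}} = \sqrt{-4125299 + 966} = \sqrt{-4124333} = i \sqrt{4124333}$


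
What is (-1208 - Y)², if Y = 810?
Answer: 4072324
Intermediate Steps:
(-1208 - Y)² = (-1208 - 1*810)² = (-1208 - 810)² = (-2018)² = 4072324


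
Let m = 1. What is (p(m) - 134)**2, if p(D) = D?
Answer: 17689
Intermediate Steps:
(p(m) - 134)**2 = (1 - 134)**2 = (-133)**2 = 17689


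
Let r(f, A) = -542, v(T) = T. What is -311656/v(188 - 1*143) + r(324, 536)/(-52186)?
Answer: -8132027813/1174185 ≈ -6925.7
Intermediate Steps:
-311656/v(188 - 1*143) + r(324, 536)/(-52186) = -311656/(188 - 1*143) - 542/(-52186) = -311656/(188 - 143) - 542*(-1/52186) = -311656/45 + 271/26093 = -8132027813/1174185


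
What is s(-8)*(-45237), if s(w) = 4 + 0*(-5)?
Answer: -180948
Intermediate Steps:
s(w) = 4 (s(w) = 4 + 0 = 4)
s(-8)*(-45237) = 4*(-45237) = -180948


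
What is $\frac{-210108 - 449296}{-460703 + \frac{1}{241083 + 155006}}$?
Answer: $\frac{130591335478}{91239695283} \approx 1.4313$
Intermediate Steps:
$\frac{-210108 - 449296}{-460703 + \frac{1}{241083 + 155006}} = - \frac{659404}{-460703 + \frac{1}{396089}} = - \frac{659404}{- \frac{182479390566}{396089}} = \left(-659404\right) \left(- \frac{396089}{182479390566}\right) = \frac{130591335478}{91239695283}$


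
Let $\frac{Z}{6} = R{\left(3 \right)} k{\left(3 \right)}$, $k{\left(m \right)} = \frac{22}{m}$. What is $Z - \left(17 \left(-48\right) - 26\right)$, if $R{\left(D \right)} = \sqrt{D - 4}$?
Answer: $842 + 44 i \approx 842.0 + 44.0 i$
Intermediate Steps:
$R{\left(D \right)} = \sqrt{-4 + D}$
$Z = 44 i$ ($Z = 6 \sqrt{-4 + 3} \cdot \frac{22}{3} = 6 \sqrt{-1} \cdot 22 \cdot \frac{1}{3} = 6 i \frac{22}{3} = 6 \frac{22 i}{3} = 44 i \approx 44.0 i$)
$Z - \left(17 \left(-48\right) - 26\right) = 44 i - \left(17 \left(-48\right) - 26\right) = 44 i - \left(-816 - 26\right) = 44 i - -842 = 44 i + 842 = 842 + 44 i$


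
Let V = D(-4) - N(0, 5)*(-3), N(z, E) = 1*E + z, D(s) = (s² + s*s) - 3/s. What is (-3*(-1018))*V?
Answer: 291657/2 ≈ 1.4583e+5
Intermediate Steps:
D(s) = -3/s + 2*s² (D(s) = (s² + s²) - 3/s = 2*s² - 3/s = -3/s + 2*s²)
N(z, E) = E + z
V = 191/4 (V = (-3 + 2*(-4)³)/(-4) - (5 + 0)*(-3) = -(-3 + 2*(-64))/4 - 5*(-3) = -(-3 - 128)/4 - 1*(-15) = -¼*(-131) + 15 = 131/4 + 15 = 191/4 ≈ 47.750)
(-3*(-1018))*V = -3*(-1018)*(191/4) = 3054*(191/4) = 291657/2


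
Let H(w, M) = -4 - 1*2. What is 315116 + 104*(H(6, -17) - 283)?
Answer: 285060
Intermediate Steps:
H(w, M) = -6 (H(w, M) = -4 - 2 = -6)
315116 + 104*(H(6, -17) - 283) = 315116 + 104*(-6 - 283) = 315116 + 104*(-289) = 315116 - 30056 = 285060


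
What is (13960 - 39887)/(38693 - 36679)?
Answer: -25927/2014 ≈ -12.873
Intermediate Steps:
(13960 - 39887)/(38693 - 36679) = -25927/2014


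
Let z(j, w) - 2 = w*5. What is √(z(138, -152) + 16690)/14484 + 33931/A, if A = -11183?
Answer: -33931/11183 + √3983/7242 ≈ -3.0254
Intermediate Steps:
z(j, w) = 2 + 5*w (z(j, w) = 2 + w*5 = 2 + 5*w)
√(z(138, -152) + 16690)/14484 + 33931/A = √((2 + 5*(-152)) + 16690)/14484 + 33931/(-11183) = √((2 - 760) + 16690)*(1/14484) + 33931*(-1/11183) = √(-758 + 16690)*(1/14484) - 33931/11183 = √15932*(1/14484) - 33931/11183 = (2*√3983)*(1/14484) - 33931/11183 = √3983/7242 - 33931/11183 = -33931/11183 + √3983/7242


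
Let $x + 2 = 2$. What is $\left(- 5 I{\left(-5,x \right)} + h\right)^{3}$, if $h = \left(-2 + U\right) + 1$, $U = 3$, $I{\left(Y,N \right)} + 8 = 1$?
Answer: $50653$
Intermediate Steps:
$x = 0$ ($x = -2 + 2 = 0$)
$I{\left(Y,N \right)} = -7$ ($I{\left(Y,N \right)} = -8 + 1 = -7$)
$h = 2$ ($h = \left(-2 + 3\right) + 1 = 1 + 1 = 2$)
$\left(- 5 I{\left(-5,x \right)} + h\right)^{3} = \left(\left(-5\right) \left(-7\right) + 2\right)^{3} = \left(35 + 2\right)^{3} = 37^{3} = 50653$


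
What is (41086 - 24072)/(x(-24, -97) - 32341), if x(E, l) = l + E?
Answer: -8507/16231 ≈ -0.52412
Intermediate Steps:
x(E, l) = E + l
(41086 - 24072)/(x(-24, -97) - 32341) = (41086 - 24072)/((-24 - 97) - 32341) = 17014/(-121 - 32341) = 17014/(-32462) = 17014*(-1/32462) = -8507/16231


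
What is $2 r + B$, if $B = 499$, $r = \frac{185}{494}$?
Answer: $\frac{123438}{247} \approx 499.75$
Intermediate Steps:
$r = \frac{185}{494}$ ($r = 185 \cdot \frac{1}{494} = \frac{185}{494} \approx 0.37449$)
$2 r + B = 2 \cdot \frac{185}{494} + 499 = \frac{185}{247} + 499 = \frac{123438}{247}$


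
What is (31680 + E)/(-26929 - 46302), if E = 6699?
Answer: -38379/73231 ≈ -0.52408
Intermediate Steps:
(31680 + E)/(-26929 - 46302) = (31680 + 6699)/(-26929 - 46302) = 38379/(-73231) = 38379*(-1/73231) = -38379/73231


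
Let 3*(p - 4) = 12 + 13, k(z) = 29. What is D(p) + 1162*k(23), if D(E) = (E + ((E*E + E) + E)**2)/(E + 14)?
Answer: 74410114/2133 ≈ 34885.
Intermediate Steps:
p = 37/3 (p = 4 + (12 + 13)/3 = 4 + (1/3)*25 = 4 + 25/3 = 37/3 ≈ 12.333)
D(E) = (E + (E**2 + 2*E)**2)/(14 + E) (D(E) = (E + ((E**2 + E) + E)**2)/(14 + E) = (E + ((E + E**2) + E)**2)/(14 + E) = (E + (E**2 + 2*E)**2)/(14 + E))
D(p) + 1162*k(23) = 37*(1 + 37*(2 + 37/3)**2/3)/(3*(14 + 37/3)) + 1162*29 = 37*(1 + 37*(43/3)**2/3)/(3*(79/3)) + 33698 = (37/3)*(3/79)*(1 + (37/3)*(1849/9)) + 33698 = (37/3)*(3/79)*(1 + 68413/27) + 33698 = (37/3)*(3/79)*(68440/27) + 33698 = 2532280/2133 + 33698 = 74410114/2133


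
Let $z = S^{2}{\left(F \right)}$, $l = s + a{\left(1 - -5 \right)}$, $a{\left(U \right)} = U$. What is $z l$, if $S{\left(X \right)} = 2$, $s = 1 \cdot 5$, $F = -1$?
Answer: $44$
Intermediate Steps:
$s = 5$
$l = 11$ ($l = 5 + \left(1 - -5\right) = 5 + \left(1 + 5\right) = 5 + 6 = 11$)
$z = 4$ ($z = 2^{2} = 4$)
$z l = 4 \cdot 11 = 44$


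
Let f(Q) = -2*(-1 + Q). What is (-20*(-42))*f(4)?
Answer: -5040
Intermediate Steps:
f(Q) = 2 - 2*Q
(-20*(-42))*f(4) = (-20*(-42))*(2 - 2*4) = 840*(2 - 8) = 840*(-6) = -5040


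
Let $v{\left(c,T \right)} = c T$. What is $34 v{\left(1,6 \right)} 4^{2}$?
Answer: $3264$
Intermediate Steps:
$v{\left(c,T \right)} = T c$
$34 v{\left(1,6 \right)} 4^{2} = 34 \cdot 6 \cdot 1 \cdot 4^{2} = 34 \cdot 6 \cdot 16 = 204 \cdot 16 = 3264$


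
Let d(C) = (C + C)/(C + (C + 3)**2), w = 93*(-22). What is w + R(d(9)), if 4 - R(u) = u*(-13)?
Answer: -34688/17 ≈ -2040.5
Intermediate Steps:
w = -2046
d(C) = 2*C/(C + (3 + C)**2) (d(C) = (2*C)/(C + (3 + C)**2) = 2*C/(C + (3 + C)**2))
R(u) = 4 + 13*u (R(u) = 4 - u*(-13) = 4 - (-13)*u = 4 + 13*u)
w + R(d(9)) = -2046 + (4 + 13*(2*9/(9 + (3 + 9)**2))) = -2046 + (4 + 13*(2*9/(9 + 12**2))) = -2046 + (4 + 13*(2*9/(9 + 144))) = -2046 + (4 + 13*(2*9/153)) = -2046 + (4 + 13*(2*9*(1/153))) = -2046 + (4 + 13*(2/17)) = -2046 + (4 + 26/17) = -2046 + 94/17 = -34688/17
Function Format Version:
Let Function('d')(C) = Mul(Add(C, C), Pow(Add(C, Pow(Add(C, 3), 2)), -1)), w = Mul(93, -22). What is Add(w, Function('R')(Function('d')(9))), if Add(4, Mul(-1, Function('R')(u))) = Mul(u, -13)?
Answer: Rational(-34688, 17) ≈ -2040.5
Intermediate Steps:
w = -2046
Function('d')(C) = Mul(2, C, Pow(Add(C, Pow(Add(3, C), 2)), -1)) (Function('d')(C) = Mul(Mul(2, C), Pow(Add(C, Pow(Add(3, C), 2)), -1)) = Mul(2, C, Pow(Add(C, Pow(Add(3, C), 2)), -1)))
Function('R')(u) = Add(4, Mul(13, u)) (Function('R')(u) = Add(4, Mul(-1, Mul(u, -13))) = Add(4, Mul(-1, Mul(-13, u))) = Add(4, Mul(13, u)))
Add(w, Function('R')(Function('d')(9))) = Add(-2046, Add(4, Mul(13, Mul(2, 9, Pow(Add(9, Pow(Add(3, 9), 2)), -1))))) = Add(-2046, Add(4, Mul(13, Mul(2, 9, Pow(Add(9, Pow(12, 2)), -1))))) = Add(-2046, Add(4, Mul(13, Mul(2, 9, Pow(Add(9, 144), -1))))) = Add(-2046, Add(4, Mul(13, Mul(2, 9, Pow(153, -1))))) = Add(-2046, Add(4, Mul(13, Mul(2, 9, Rational(1, 153))))) = Add(-2046, Add(4, Mul(13, Rational(2, 17)))) = Add(-2046, Add(4, Rational(26, 17))) = Add(-2046, Rational(94, 17)) = Rational(-34688, 17)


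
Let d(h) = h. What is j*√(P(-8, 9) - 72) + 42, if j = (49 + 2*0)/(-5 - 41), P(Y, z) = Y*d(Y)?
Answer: 42 - 49*I*√2/23 ≈ 42.0 - 3.0129*I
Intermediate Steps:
P(Y, z) = Y² (P(Y, z) = Y*Y = Y²)
j = -49/46 (j = (49 + 0)/(-46) = 49*(-1/46) = -49/46 ≈ -1.0652)
j*√(P(-8, 9) - 72) + 42 = -49*√((-8)² - 72)/46 + 42 = -49*√(64 - 72)/46 + 42 = -49*I*√2/23 + 42 = 42 - 49*I*√2/23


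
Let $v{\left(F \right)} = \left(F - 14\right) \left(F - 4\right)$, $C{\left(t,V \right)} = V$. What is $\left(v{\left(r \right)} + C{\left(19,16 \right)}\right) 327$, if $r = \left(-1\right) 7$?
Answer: $80769$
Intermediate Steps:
$r = -7$
$v{\left(F \right)} = \left(-14 + F\right) \left(-4 + F\right)$
$\left(v{\left(r \right)} + C{\left(19,16 \right)}\right) 327 = \left(\left(56 + \left(-7\right)^{2} - -126\right) + 16\right) 327 = \left(\left(56 + 49 + 126\right) + 16\right) 327 = \left(231 + 16\right) 327 = 247 \cdot 327 = 80769$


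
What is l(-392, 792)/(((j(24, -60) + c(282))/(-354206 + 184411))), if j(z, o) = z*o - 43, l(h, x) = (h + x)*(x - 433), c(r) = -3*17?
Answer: 12191281000/767 ≈ 1.5895e+7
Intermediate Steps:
c(r) = -51
l(h, x) = (-433 + x)*(h + x) (l(h, x) = (h + x)*(-433 + x) = (-433 + x)*(h + x))
j(z, o) = -43 + o*z (j(z, o) = o*z - 43 = -43 + o*z)
l(-392, 792)/(((j(24, -60) + c(282))/(-354206 + 184411))) = (792**2 - 433*(-392) - 433*792 - 392*792)/((((-43 - 60*24) - 51)/(-354206 + 184411))) = (627264 + 169736 - 342936 - 310464)/((((-43 - 1440) - 51)/(-169795))) = 143600/(((-1483 - 51)*(-1/169795))) = 143600/((-1534*(-1/169795))) = 143600/(1534/169795) = 143600*(169795/1534) = 12191281000/767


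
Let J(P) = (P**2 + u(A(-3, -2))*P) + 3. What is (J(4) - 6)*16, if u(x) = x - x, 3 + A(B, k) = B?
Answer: 208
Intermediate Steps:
A(B, k) = -3 + B
u(x) = 0
J(P) = 3 + P**2 (J(P) = (P**2 + 0*P) + 3 = (P**2 + 0) + 3 = P**2 + 3 = 3 + P**2)
(J(4) - 6)*16 = ((3 + 4**2) - 6)*16 = ((3 + 16) - 6)*16 = (19 - 6)*16 = 13*16 = 208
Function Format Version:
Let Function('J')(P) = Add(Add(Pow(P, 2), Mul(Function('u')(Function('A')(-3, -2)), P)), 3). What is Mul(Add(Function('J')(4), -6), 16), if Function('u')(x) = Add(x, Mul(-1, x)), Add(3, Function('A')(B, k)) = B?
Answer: 208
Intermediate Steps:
Function('A')(B, k) = Add(-3, B)
Function('u')(x) = 0
Function('J')(P) = Add(3, Pow(P, 2)) (Function('J')(P) = Add(Add(Pow(P, 2), Mul(0, P)), 3) = Add(Add(Pow(P, 2), 0), 3) = Add(Pow(P, 2), 3) = Add(3, Pow(P, 2)))
Mul(Add(Function('J')(4), -6), 16) = Mul(Add(Add(3, Pow(4, 2)), -6), 16) = Mul(Add(Add(3, 16), -6), 16) = Mul(Add(19, -6), 16) = Mul(13, 16) = 208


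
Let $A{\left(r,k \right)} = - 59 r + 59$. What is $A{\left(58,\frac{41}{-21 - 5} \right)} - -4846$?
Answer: $1483$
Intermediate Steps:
$A{\left(r,k \right)} = 59 - 59 r$
$A{\left(58,\frac{41}{-21 - 5} \right)} - -4846 = \left(59 - 3422\right) - -4846 = \left(59 - 3422\right) + 4846 = -3363 + 4846 = 1483$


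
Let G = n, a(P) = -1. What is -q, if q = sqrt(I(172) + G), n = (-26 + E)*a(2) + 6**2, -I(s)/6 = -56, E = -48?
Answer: -sqrt(446) ≈ -21.119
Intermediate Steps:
I(s) = 336 (I(s) = -6*(-56) = 336)
n = 110 (n = (-26 - 48)*(-1) + 6**2 = -74*(-1) + 36 = 74 + 36 = 110)
G = 110
q = sqrt(446) (q = sqrt(336 + 110) = sqrt(446) ≈ 21.119)
-q = -sqrt(446)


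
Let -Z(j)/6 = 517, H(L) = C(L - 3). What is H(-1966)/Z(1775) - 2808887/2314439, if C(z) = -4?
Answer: -4351954859/3589694889 ≈ -1.2123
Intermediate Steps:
H(L) = -4
Z(j) = -3102 (Z(j) = -6*517 = -3102)
H(-1966)/Z(1775) - 2808887/2314439 = -4/(-3102) - 2808887/2314439 = -4*(-1/3102) - 2808887*1/2314439 = 2/1551 - 2808887/2314439 = -4351954859/3589694889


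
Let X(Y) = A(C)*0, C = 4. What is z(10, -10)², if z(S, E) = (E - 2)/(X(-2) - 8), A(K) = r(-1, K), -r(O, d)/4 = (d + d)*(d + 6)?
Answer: 9/4 ≈ 2.2500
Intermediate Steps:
r(O, d) = -8*d*(6 + d) (r(O, d) = -4*(d + d)*(d + 6) = -4*2*d*(6 + d) = -8*d*(6 + d))
A(K) = -8*K*(6 + K)
X(Y) = 0 (X(Y) = -8*4*(6 + 4)*0 = -8*4*10*0 = -320*0 = 0)
z(S, E) = ¼ - E/8 (z(S, E) = (E - 2)/(0 - 8) = (-2 + E)/(-8) = (-2 + E)*(-⅛) = ¼ - E/8)
z(10, -10)² = (¼ - ⅛*(-10))² = (¼ + 5/4)² = (3/2)² = 9/4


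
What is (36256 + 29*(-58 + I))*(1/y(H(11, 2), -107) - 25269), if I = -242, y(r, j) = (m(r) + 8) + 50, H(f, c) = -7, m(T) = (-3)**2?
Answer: -46652914232/67 ≈ -6.9631e+8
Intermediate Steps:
m(T) = 9
y(r, j) = 67 (y(r, j) = (9 + 8) + 50 = 17 + 50 = 67)
(36256 + 29*(-58 + I))*(1/y(H(11, 2), -107) - 25269) = (36256 + 29*(-58 - 242))*(1/67 - 25269) = (36256 + 29*(-300))*(1/67 - 25269) = (36256 - 8700)*(-1693022/67) = 27556*(-1693022/67) = -46652914232/67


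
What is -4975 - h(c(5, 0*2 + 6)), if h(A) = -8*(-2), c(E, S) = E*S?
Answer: -4991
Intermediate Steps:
h(A) = 16
-4975 - h(c(5, 0*2 + 6)) = -4975 - 1*16 = -4975 - 16 = -4991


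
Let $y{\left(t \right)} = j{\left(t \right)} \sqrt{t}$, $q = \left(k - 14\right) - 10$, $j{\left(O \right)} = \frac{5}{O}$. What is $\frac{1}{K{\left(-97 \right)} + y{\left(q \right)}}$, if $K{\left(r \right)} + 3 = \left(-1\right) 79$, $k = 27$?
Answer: $- \frac{246}{20147} - \frac{5 \sqrt{3}}{20147} \approx -0.01264$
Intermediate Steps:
$K{\left(r \right)} = -82$ ($K{\left(r \right)} = -3 - 79 = -82$)
$q = 3$ ($q = \left(27 - 14\right) - 10 = 13 - 10 = 3$)
$y{\left(t \right)} = \frac{5}{\sqrt{t}}$ ($y{\left(t \right)} = \frac{5}{t} \sqrt{t} = \frac{5}{\sqrt{t}}$)
$\frac{1}{K{\left(-97 \right)} + y{\left(q \right)}} = \frac{1}{-82 + \frac{5}{\sqrt{3}}} = \frac{1}{-82 + 5 \frac{\sqrt{3}}{3}} = \frac{1}{-82 + \frac{5 \sqrt{3}}{3}}$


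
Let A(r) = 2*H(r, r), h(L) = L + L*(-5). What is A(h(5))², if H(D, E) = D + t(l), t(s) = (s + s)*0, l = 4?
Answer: 1600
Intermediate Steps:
t(s) = 0 (t(s) = (2*s)*0 = 0)
H(D, E) = D (H(D, E) = D + 0 = D)
h(L) = -4*L (h(L) = L - 5*L = -4*L)
A(r) = 2*r
A(h(5))² = (2*(-4*5))² = (2*(-20))² = (-40)² = 1600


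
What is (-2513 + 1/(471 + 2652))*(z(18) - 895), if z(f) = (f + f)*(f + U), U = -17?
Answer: 6741516182/3123 ≈ 2.1587e+6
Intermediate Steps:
z(f) = 2*f*(-17 + f) (z(f) = (f + f)*(f - 17) = (2*f)*(-17 + f) = 2*f*(-17 + f))
(-2513 + 1/(471 + 2652))*(z(18) - 895) = (-2513 + 1/(471 + 2652))*(2*18*(-17 + 18) - 895) = (-2513 + 1/3123)*(2*18*1 - 895) = (-2513 + 1/3123)*(36 - 895) = -7848098/3123*(-859) = 6741516182/3123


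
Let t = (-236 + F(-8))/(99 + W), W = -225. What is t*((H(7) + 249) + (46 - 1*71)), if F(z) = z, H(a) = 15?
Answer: 29158/63 ≈ 462.83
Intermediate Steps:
t = 122/63 (t = (-236 - 8)/(99 - 225) = -244/(-126) = -244*(-1/126) = 122/63 ≈ 1.9365)
t*((H(7) + 249) + (46 - 1*71)) = 122*((15 + 249) + (46 - 1*71))/63 = 122*(264 + (46 - 71))/63 = 122*(264 - 25)/63 = (122/63)*239 = 29158/63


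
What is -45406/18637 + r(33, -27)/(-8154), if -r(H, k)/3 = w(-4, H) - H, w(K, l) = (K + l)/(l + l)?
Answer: -8185342441/3343254156 ≈ -2.4483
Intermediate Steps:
w(K, l) = (K + l)/(2*l) (w(K, l) = (K + l)/((2*l)) = (K + l)*(1/(2*l)) = (K + l)/(2*l))
r(H, k) = 3*H - 3*(-4 + H)/(2*H) (r(H, k) = -3*((-4 + H)/(2*H) - H) = -3*(-H + (-4 + H)/(2*H)) = 3*H - 3*(-4 + H)/(2*H))
-45406/18637 + r(33, -27)/(-8154) = -45406/18637 + (-3/2 + 3*33 + 6/33)/(-8154) = -45406*1/18637 + (-3/2 + 99 + 6*(1/33))*(-1/8154) = -45406/18637 + (-3/2 + 99 + 2/11)*(-1/8154) = -45406/18637 + (2149/22)*(-1/8154) = -45406/18637 - 2149/179388 = -8185342441/3343254156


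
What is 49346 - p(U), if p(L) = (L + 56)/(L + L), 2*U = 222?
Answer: 10954645/222 ≈ 49345.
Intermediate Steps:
U = 111 (U = (½)*222 = 111)
p(L) = (56 + L)/(2*L) (p(L) = (56 + L)/((2*L)) = (56 + L)*(1/(2*L)) = (56 + L)/(2*L))
49346 - p(U) = 49346 - (56 + 111)/(2*111) = 49346 - 167/(2*111) = 49346 - 1*167/222 = 49346 - 167/222 = 10954645/222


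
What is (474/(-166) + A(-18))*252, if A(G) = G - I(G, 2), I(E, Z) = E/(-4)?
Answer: -530334/83 ≈ -6389.6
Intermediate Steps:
I(E, Z) = -E/4 (I(E, Z) = E*(-¼) = -E/4)
A(G) = 5*G/4 (A(G) = G - (-1)*G/4 = G + G/4 = 5*G/4)
(474/(-166) + A(-18))*252 = (474/(-166) + (5/4)*(-18))*252 = (474*(-1/166) - 45/2)*252 = (-237/83 - 45/2)*252 = -4209/166*252 = -530334/83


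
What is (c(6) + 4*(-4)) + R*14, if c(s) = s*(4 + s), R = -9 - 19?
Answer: -348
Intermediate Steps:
R = -28
(c(6) + 4*(-4)) + R*14 = (6*(4 + 6) + 4*(-4)) - 28*14 = (6*10 - 16) - 392 = (60 - 16) - 392 = 44 - 392 = -348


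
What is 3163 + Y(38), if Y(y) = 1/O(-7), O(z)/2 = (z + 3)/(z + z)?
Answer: 12659/4 ≈ 3164.8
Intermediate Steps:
O(z) = (3 + z)/z (O(z) = 2*((z + 3)/(z + z)) = 2*((3 + z)/((2*z))) = 2*((3 + z)*(1/(2*z))) = 2*((3 + z)/(2*z)) = (3 + z)/z)
Y(y) = 7/4 (Y(y) = 1/((3 - 7)/(-7)) = 1/(-⅐*(-4)) = 1/(4/7) = 7/4)
3163 + Y(38) = 3163 + 7/4 = 12659/4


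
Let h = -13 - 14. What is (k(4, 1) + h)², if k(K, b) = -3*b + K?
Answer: 676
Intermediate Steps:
h = -27
k(K, b) = K - 3*b
(k(4, 1) + h)² = ((4 - 3*1) - 27)² = ((4 - 3) - 27)² = (1 - 27)² = (-26)² = 676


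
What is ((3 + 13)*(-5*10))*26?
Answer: -20800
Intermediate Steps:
((3 + 13)*(-5*10))*26 = (16*(-50))*26 = -800*26 = -20800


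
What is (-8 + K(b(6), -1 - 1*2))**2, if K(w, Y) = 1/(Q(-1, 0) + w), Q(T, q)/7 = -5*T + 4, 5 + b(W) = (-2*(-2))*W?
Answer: 429025/6724 ≈ 63.805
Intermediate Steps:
b(W) = -5 + 4*W (b(W) = -5 + (-2*(-2))*W = -5 + 4*W)
Q(T, q) = 28 - 35*T (Q(T, q) = 7*(-5*T + 4) = 7*(4 - 5*T) = 28 - 35*T)
K(w, Y) = 1/(63 + w) (K(w, Y) = 1/((28 - 35*(-1)) + w) = 1/((28 + 35) + w) = 1/(63 + w))
(-8 + K(b(6), -1 - 1*2))**2 = (-8 + 1/(63 + (-5 + 4*6)))**2 = (-8 + 1/(63 + (-5 + 24)))**2 = (-8 + 1/(63 + 19))**2 = (-8 + 1/82)**2 = (-655/82)**2 = 429025/6724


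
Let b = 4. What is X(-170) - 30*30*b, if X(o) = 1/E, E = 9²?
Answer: -291599/81 ≈ -3600.0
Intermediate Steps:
E = 81
X(o) = 1/81
X(-170) - 30*30*b = 1/81 - 30*30*4 = 1/81 - 900*4 = 1/81 - 1*3600 = 1/81 - 3600 = -291599/81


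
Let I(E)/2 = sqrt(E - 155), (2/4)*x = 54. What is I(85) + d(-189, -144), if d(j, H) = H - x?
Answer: -252 + 2*I*sqrt(70) ≈ -252.0 + 16.733*I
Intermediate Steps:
x = 108 (x = 2*54 = 108)
I(E) = 2*sqrt(-155 + E) (I(E) = 2*sqrt(E - 155) = 2*sqrt(-155 + E))
d(j, H) = -108 + H (d(j, H) = H - 1*108 = H - 108 = -108 + H)
I(85) + d(-189, -144) = 2*sqrt(-155 + 85) + (-108 - 144) = 2*sqrt(-70) - 252 = 2*(I*sqrt(70)) - 252 = 2*I*sqrt(70) - 252 = -252 + 2*I*sqrt(70)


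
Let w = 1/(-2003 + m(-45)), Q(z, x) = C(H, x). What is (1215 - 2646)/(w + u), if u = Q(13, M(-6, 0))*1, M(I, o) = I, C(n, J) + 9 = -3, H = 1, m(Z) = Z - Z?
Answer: 2866293/24037 ≈ 119.24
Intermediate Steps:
m(Z) = 0
C(n, J) = -12 (C(n, J) = -9 - 3 = -12)
Q(z, x) = -12
w = -1/2003 (w = 1/(-2003 + 0) = 1/(-2003) = -1/2003 ≈ -0.00049925)
u = -12 (u = -12*1 = -12)
(1215 - 2646)/(w + u) = (1215 - 2646)/(-1/2003 - 12) = -1431/(-24037/2003) = -1431*(-2003/24037) = 2866293/24037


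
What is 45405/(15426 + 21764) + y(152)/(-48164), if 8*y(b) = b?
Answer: 218617981/179121916 ≈ 1.2205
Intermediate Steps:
y(b) = b/8
45405/(15426 + 21764) + y(152)/(-48164) = 45405/(15426 + 21764) + ((⅛)*152)/(-48164) = 45405/37190 + 19*(-1/48164) = 45405*(1/37190) - 19/48164 = 9081/7438 - 19/48164 = 218617981/179121916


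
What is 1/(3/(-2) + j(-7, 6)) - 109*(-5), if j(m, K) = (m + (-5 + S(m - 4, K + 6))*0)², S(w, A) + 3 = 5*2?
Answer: 51777/95 ≈ 545.02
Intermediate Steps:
S(w, A) = 7 (S(w, A) = -3 + 5*2 = -3 + 10 = 7)
j(m, K) = m² (j(m, K) = (m + (-5 + 7)*0)² = (m + 2*0)² = (m + 0)² = m²)
1/(3/(-2) + j(-7, 6)) - 109*(-5) = 1/(3/(-2) + (-7)²) - 109*(-5) = 1/(3*(-½) + 49) + 545 = 1/(-3/2 + 49) + 545 = 1/(95/2) + 545 = 2/95 + 545 = 51777/95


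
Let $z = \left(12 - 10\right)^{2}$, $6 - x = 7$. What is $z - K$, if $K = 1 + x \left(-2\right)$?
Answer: $1$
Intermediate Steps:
$x = -1$ ($x = 6 - 7 = -1$)
$K = 3$ ($K = 1 - -2 = 1 + 2 = 3$)
$z = 4$ ($z = 2^{2} = 4$)
$z - K = 4 - 3 = 1$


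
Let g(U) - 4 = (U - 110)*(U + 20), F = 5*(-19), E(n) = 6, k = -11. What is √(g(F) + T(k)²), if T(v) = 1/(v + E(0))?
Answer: 2*√96119/5 ≈ 124.01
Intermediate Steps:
T(v) = 1/(6 + v) (T(v) = 1/(v + 6) = 1/(6 + v))
F = -95
g(U) = 4 + (-110 + U)*(20 + U) (g(U) = 4 + (U - 110)*(U + 20) = 4 + (-110 + U)*(20 + U))
√(g(F) + T(k)²) = √((-2196 + (-95)² - 90*(-95)) + (1/(6 - 11))²) = √((-2196 + 9025 + 8550) + (1/(-5))²) = √(15379 + (-⅕)²) = √(15379 + 1/25) = √(384476/25) = 2*√96119/5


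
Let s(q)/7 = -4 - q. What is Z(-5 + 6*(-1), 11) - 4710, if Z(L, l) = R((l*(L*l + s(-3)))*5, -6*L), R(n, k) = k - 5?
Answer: -4649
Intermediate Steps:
s(q) = -28 - 7*q (s(q) = 7*(-4 - q) = -28 - 7*q)
R(n, k) = -5 + k
Z(L, l) = -5 - 6*L
Z(-5 + 6*(-1), 11) - 4710 = (-5 - 6*(-5 + 6*(-1))) - 4710 = (-5 - 6*(-5 - 6)) - 4710 = (-5 - 6*(-11)) - 4710 = (-5 + 66) - 4710 = 61 - 4710 = -4649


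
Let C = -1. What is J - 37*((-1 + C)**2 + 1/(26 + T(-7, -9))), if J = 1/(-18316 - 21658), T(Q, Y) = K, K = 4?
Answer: -44740907/299805 ≈ -149.23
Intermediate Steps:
T(Q, Y) = 4
J = -1/39974 (J = 1/(-39974) = -1/39974 ≈ -2.5016e-5)
J - 37*((-1 + C)**2 + 1/(26 + T(-7, -9))) = -1/39974 - 37*((-1 - 1)**2 + 1/(26 + 4)) = -1/39974 - 37*((-2)**2 + 1/30) = -1/39974 - 37*(4 + 1/30) = -1/39974 - 37*121/30 = -1/39974 - 1*4477/30 = -1/39974 - 4477/30 = -44740907/299805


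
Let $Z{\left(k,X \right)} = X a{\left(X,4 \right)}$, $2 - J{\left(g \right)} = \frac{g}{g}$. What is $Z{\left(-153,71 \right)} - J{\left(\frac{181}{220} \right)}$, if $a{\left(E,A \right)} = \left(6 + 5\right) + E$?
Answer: $5821$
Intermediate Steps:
$J{\left(g \right)} = 1$ ($J{\left(g \right)} = 2 - \frac{g}{g} = 2 - 1 = 1$)
$a{\left(E,A \right)} = 11 + E$
$Z{\left(k,X \right)} = X \left(11 + X\right)$
$Z{\left(-153,71 \right)} - J{\left(\frac{181}{220} \right)} = 71 \left(11 + 71\right) - 1 = 71 \cdot 82 - 1 = 5822 - 1 = 5821$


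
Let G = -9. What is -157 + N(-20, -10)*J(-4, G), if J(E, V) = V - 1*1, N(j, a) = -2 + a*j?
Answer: -2137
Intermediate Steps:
J(E, V) = -1 + V (J(E, V) = V - 1 = -1 + V)
-157 + N(-20, -10)*J(-4, G) = -157 + (-2 - 10*(-20))*(-1 - 9) = -157 + (-2 + 200)*(-10) = -157 + 198*(-10) = -157 - 1980 = -2137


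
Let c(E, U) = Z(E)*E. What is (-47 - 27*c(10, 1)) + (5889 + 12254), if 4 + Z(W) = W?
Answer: 16476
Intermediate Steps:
Z(W) = -4 + W
c(E, U) = E*(-4 + E) (c(E, U) = (-4 + E)*E = E*(-4 + E))
(-47 - 27*c(10, 1)) + (5889 + 12254) = (-47 - 270*(-4 + 10)) + (5889 + 12254) = (-47 - 270*6) + 18143 = (-47 - 27*60) + 18143 = (-47 - 1620) + 18143 = -1667 + 18143 = 16476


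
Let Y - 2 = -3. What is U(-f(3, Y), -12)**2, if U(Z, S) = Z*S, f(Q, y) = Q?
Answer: 1296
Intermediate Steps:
Y = -1 (Y = 2 - 3 = -1)
U(Z, S) = S*Z
U(-f(3, Y), -12)**2 = (-(-12)*3)**2 = (-12*(-3))**2 = 36**2 = 1296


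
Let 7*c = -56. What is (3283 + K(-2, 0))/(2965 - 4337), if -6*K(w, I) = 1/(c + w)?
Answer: -196981/82320 ≈ -2.3929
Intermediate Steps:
c = -8 (c = (⅐)*(-56) = -8)
K(w, I) = -1/(6*(-8 + w))
(3283 + K(-2, 0))/(2965 - 4337) = (3283 - 1/(-48 + 6*(-2)))/(2965 - 4337) = (3283 - 1/(-48 - 12))/(-1372) = (3283 - 1/(-60))*(-1/1372) = (3283 - 1*(-1/60))*(-1/1372) = (3283 + 1/60)*(-1/1372) = (196981/60)*(-1/1372) = -196981/82320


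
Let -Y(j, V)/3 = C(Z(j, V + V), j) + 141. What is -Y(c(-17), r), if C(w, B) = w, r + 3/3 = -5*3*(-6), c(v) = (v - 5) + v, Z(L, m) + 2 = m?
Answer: 951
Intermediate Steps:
Z(L, m) = -2 + m
c(v) = -5 + 2*v (c(v) = (-5 + v) + v = -5 + 2*v)
r = 89 (r = -1 - 5*3*(-6) = -1 - 15*(-6) = -1 + 90 = 89)
Y(j, V) = -417 - 6*V (Y(j, V) = -3*((-2 + (V + V)) + 141) = -3*((-2 + 2*V) + 141) = -3*(139 + 2*V) = -417 - 6*V)
-Y(c(-17), r) = -(-417 - 6*89) = -(-417 - 534) = -1*(-951) = 951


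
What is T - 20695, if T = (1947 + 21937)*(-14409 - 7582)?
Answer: -525253739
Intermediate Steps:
T = -525233044 (T = 23884*(-21991) = -525233044)
T - 20695 = -525233044 - 20695 = -525253739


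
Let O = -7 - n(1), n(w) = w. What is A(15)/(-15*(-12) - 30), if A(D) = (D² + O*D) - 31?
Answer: 37/75 ≈ 0.49333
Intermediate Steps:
O = -8 (O = -7 - 1*1 = -7 - 1 = -8)
A(D) = -31 + D² - 8*D (A(D) = (D² - 8*D) - 31 = -31 + D² - 8*D)
A(15)/(-15*(-12) - 30) = (-31 + 15² - 8*15)/(-15*(-12) - 30) = (-31 + 225 - 120)/(180 - 30) = 74/150 = (1/150)*74 = 37/75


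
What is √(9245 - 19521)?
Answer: 2*I*√2569 ≈ 101.37*I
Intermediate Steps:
√(9245 - 19521) = √(-10276) = 2*I*√2569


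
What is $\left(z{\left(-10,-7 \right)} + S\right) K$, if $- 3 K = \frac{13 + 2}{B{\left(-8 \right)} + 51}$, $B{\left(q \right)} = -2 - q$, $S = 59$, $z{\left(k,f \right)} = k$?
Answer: $- \frac{245}{57} \approx -4.2982$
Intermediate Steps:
$K = - \frac{5}{57}$ ($K = - \frac{\left(13 + 2\right) \frac{1}{\left(-2 - -8\right) + 51}}{3} = - \frac{15 \frac{1}{\left(-2 + 8\right) + 51}}{3} = - \frac{15 \frac{1}{6 + 51}}{3} = - \frac{15 \cdot \frac{1}{57}}{3} = \left(- \frac{1}{3}\right) \frac{5}{19} = - \frac{5}{57} \approx -0.087719$)
$\left(z{\left(-10,-7 \right)} + S\right) K = \left(-10 + 59\right) \left(- \frac{5}{57}\right) = 49 \left(- \frac{5}{57}\right) = - \frac{245}{57}$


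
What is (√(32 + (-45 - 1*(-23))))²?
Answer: 10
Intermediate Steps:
(√(32 + (-45 - 1*(-23))))² = (√(32 + (-45 + 23)))² = (√(32 - 22))² = (√10)² = 10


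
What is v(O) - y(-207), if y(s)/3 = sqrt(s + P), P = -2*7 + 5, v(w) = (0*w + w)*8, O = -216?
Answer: -1728 - 18*I*sqrt(6) ≈ -1728.0 - 44.091*I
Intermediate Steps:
v(w) = 8*w (v(w) = (0 + w)*8 = w*8 = 8*w)
P = -9 (P = -14 + 5 = -9)
y(s) = 3*sqrt(-9 + s) (y(s) = 3*sqrt(s - 9) = 3*sqrt(-9 + s))
v(O) - y(-207) = 8*(-216) - 3*sqrt(-9 - 207) = -1728 - 3*sqrt(-216) = -1728 - 3*6*I*sqrt(6) = -1728 - 18*I*sqrt(6)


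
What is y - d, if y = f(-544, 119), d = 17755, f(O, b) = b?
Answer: -17636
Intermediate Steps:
y = 119
y - d = 119 - 1*17755 = 119 - 17755 = -17636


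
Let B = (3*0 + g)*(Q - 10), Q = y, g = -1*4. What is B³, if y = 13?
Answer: -1728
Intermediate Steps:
g = -4
Q = 13
B = -12 (B = (3*0 - 4)*(13 - 10) = (0 - 4)*3 = -4*3 = -12)
B³ = (-12)³ = -1728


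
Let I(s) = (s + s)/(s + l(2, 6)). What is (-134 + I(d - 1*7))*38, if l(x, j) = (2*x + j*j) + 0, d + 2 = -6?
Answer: -25688/5 ≈ -5137.6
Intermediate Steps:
d = -8 (d = -2 - 6 = -8)
l(x, j) = j**2 + 2*x (l(x, j) = (2*x + j**2) + 0 = (j**2 + 2*x) + 0 = j**2 + 2*x)
I(s) = 2*s/(40 + s) (I(s) = (s + s)/(s + (6**2 + 2*2)) = (2*s)/(s + (36 + 4)) = (2*s)/(s + 40) = (2*s)/(40 + s) = 2*s/(40 + s))
(-134 + I(d - 1*7))*38 = (-134 + 2*(-8 - 1*7)/(40 + (-8 - 1*7)))*38 = (-134 + 2*(-8 - 7)/(40 + (-8 - 7)))*38 = (-134 + 2*(-15)/(40 - 15))*38 = (-134 + 2*(-15)/25)*38 = (-134 + 2*(-15)*(1/25))*38 = (-134 - 6/5)*38 = -676/5*38 = -25688/5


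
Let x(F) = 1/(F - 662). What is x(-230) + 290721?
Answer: 259323131/892 ≈ 2.9072e+5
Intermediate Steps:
x(F) = 1/(-662 + F)
x(-230) + 290721 = 1/(-662 - 230) + 290721 = 1/(-892) + 290721 = -1/892 + 290721 = 259323131/892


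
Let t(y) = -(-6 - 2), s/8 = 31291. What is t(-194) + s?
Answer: 250336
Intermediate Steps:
s = 250328 (s = 8*31291 = 250328)
t(y) = 8 (t(y) = -1*(-8) = 8)
t(-194) + s = 8 + 250328 = 250336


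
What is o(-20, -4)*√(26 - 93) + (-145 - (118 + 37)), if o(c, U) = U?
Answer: -300 - 4*I*√67 ≈ -300.0 - 32.741*I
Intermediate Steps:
o(-20, -4)*√(26 - 93) + (-145 - (118 + 37)) = -4*√(26 - 93) + (-145 - (118 + 37)) = -4*I*√67 + (-145 - 1*155) = -4*I*√67 + (-145 - 155) = -4*I*√67 - 300 = -300 - 4*I*√67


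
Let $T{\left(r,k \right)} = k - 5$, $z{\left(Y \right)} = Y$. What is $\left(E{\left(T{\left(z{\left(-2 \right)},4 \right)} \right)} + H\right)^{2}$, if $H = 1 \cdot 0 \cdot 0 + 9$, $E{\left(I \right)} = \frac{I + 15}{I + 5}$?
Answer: $\frac{625}{4} \approx 156.25$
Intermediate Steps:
$T{\left(r,k \right)} = -5 + k$ ($T{\left(r,k \right)} = k - 5 = -5 + k$)
$E{\left(I \right)} = \frac{15 + I}{5 + I}$
$H = 9$ ($H = 0 \cdot 0 + 9 = 0 + 9 = 9$)
$\left(E{\left(T{\left(z{\left(-2 \right)},4 \right)} \right)} + H\right)^{2} = \left(\frac{15 + \left(-5 + 4\right)}{5 + \left(-5 + 4\right)} + 9\right)^{2} = \left(\frac{15 - 1}{5 - 1} + 9\right)^{2} = \left(\frac{1}{4} \cdot 14 + 9\right)^{2} = \left(\frac{7}{2} + 9\right)^{2} = \left(\frac{25}{2}\right)^{2} = \frac{625}{4}$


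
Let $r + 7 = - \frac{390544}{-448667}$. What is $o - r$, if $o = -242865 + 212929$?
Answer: $- \frac{13428545187}{448667} \approx -29930.0$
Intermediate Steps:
$o = -29936$
$r = - \frac{2750125}{448667}$ ($r = -7 - \frac{390544}{-448667} = -7 - - \frac{390544}{448667} = -7 + \frac{390544}{448667} = - \frac{2750125}{448667} \approx -6.1295$)
$o - r = -29936 - - \frac{2750125}{448667} = -29936 + \frac{2750125}{448667} = - \frac{13428545187}{448667}$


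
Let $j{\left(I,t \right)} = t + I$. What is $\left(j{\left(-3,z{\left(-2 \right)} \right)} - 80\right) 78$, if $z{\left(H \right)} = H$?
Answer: $-6630$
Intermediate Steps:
$j{\left(I,t \right)} = I + t$
$\left(j{\left(-3,z{\left(-2 \right)} \right)} - 80\right) 78 = \left(\left(-3 - 2\right) - 80\right) 78 = \left(-5 - 80\right) 78 = \left(-85\right) 78 = -6630$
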